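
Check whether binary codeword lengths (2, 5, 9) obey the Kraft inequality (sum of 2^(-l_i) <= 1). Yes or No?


Kraft sum = sum(2^(-l_i)) = 0.2832, need <= 1. Result: satisfied (a binary prefix-free code with these lengths exists)

Yes


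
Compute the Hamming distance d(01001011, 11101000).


Count differing positions: ^ . ^ . . . ^ ^ = 4 differences

4


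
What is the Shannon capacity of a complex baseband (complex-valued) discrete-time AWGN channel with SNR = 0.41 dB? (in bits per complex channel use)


SNR_linear = 10^(0.41/10) = 1.099; C = log2(1 + SNR_linear) = log2(1 + 1.099) = 1.0697

1.0697 bits/channel use


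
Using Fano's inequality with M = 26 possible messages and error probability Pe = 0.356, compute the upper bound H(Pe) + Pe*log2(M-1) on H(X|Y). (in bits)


H(Pe) = -Pe*log2(Pe) - (1-Pe)*log2(1-Pe) = -0.356*log2(0.356) - 0.644*log2(0.644) = 0.530458 + 0.408855 = 0.9393. Pe*log2(M-1) = 0.356*log2(25) = 1.653213. Bound = H(Pe) + Pe*log2(M-1) = 0.530458 + 0.408855 + 1.653213 = 2.5925

2.5925 bits


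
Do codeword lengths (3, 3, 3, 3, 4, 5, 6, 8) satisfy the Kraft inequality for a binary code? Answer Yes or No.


Kraft sum = sum(2^(-l_i)) = 0.6133, need <= 1. Result: satisfied (a binary prefix-free code with these lengths exists)

Yes


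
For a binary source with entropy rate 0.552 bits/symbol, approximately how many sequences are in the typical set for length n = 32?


log2|A_typical| = nH = 32 * 0.552 = 17.664, so |A_typical| ~ 2^17.664 = 2.077e+05

2.077e+05


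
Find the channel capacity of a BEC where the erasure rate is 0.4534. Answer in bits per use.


C = 1 - epsilon = 1 - 0.4534 = 0.5466

0.5466 bits


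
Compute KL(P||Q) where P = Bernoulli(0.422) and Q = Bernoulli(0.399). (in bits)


KL = p*log2(p/q) + (1-p)*log2((1-p)/(1-q)) = 0.422*log2(0.422/0.399) + 0.578*log2(0.578/0.601) = 0.0016

0.0016 bits


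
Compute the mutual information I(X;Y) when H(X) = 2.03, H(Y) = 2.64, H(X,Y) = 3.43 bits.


I(X;Y) = H(X) + H(Y) - H(X,Y) = 2.03 + 2.64 - 3.43 = 1.24

1.24 bits


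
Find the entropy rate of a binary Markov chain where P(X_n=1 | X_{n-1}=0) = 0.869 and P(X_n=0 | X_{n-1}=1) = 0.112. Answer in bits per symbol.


Stationary distribution: pi_0 = p10/(p01+p10) = 0.1142, pi_1 = 0.8858. Entropy rate H' = pi_0*H(p01) + pi_1*H(p10) = 0.1142*0.5602 + 0.8858*0.5059 = 0.5121

0.5121 bits/symbol


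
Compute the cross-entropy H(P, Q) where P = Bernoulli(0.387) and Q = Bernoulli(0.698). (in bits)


H(P,Q) = -p*log2(q) - (1-p)*log2(1-q). -0.387*log2(0.698) = 0.200737; -0.613*log2(0.302) = 1.058884. H(P,Q) = 0.200737 + 1.058884 = 1.2596

1.2596 bits


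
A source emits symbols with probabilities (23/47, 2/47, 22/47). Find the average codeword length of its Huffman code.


Huffman construction (repeatedly merge the two least-probable nodes; each merge adds 1 bit to every symbol beneath it): 2/47 + 22/47 = 24/47; 23/47 + 24/47 = 1. Resulting codeword lengths (in the order the probabilities were given): (1, 2, 2). L_avg = sum(p_i * l_i) = 23/47*1 + 2/47*2 + 22/47*2 = 71/47 = 1.5106

1.5106 bits


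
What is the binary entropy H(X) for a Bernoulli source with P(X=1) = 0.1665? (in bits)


H = -p*log2(p) - (1-p)*log2(1-p). -0.1665*log2(0.1665) = 0.430637; -0.8335*log2(0.8335) = 0.218999. H = 0.430637 + 0.218999 = 0.6496

0.6496 bits


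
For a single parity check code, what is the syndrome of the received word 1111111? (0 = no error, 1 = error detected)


Syndrome = XOR of all bits = 1 XOR 1 XOR 1 XOR 1 XOR 1 XOR 1 XOR 1 = 1

1


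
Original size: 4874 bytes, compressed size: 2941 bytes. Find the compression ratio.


Ratio = original / compressed = 4874 / 2941 = 1.6573

1.6573


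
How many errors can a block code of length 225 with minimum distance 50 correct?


Correction capability = floor((d-1)/2) = floor((50-1)/2) = 24

24 errors


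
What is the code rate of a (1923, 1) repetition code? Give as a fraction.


Rate = k/n = 1/1923

1/1923


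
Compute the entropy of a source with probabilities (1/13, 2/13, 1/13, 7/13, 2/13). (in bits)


H = -sum(p_i * log2(p_i)). Terms: -(1/13)*log2(1/13) = 0.284649; -(2/13)*log2(2/13) = 0.415452; -(1/13)*log2(1/13) = 0.284649; -(7/13)*log2(7/13) = 0.480892; -(2/13)*log2(2/13) = 0.415452. H = 0.284649 + 0.415452 + 0.284649 + 0.480892 + 0.415452 = 1.8811

1.8811 bits


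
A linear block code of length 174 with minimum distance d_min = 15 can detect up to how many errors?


Detection capability = d_min - 1 = 15 - 1 = 14

14 errors


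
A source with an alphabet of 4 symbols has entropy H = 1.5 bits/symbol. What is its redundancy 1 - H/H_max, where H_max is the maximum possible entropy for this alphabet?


H_max = log2(K) = log2(4) = 2.0 bits/symbol. Redundancy = 1 - H/H_max = 1 - 1.5/2.0 = 1 - 0.75 = 0.25

0.25


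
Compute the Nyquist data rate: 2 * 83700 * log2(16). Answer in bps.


Rate = 2 * B * log2(M) = 2 * 83700 * 4.0 = 669600.0

669600.0 bps


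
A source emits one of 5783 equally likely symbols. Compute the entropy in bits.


H = log2(n) = log2(5783) = 12.4976

12.4976 bits


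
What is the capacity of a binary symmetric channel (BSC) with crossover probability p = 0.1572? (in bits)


H(p) = -p*log2(p) - (1-p)*log2(1-p) = -0.1572*log2(0.1572) - 0.8428*log2(0.8428) = 0.419618 + 0.207951 = 0.6276. C = 1 - H(p) = 1 - 0.6276 = 0.3724

0.3724 bits


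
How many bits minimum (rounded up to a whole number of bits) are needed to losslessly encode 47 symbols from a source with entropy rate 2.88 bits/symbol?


Minimum bits >= n * H = 47 * 2.88 = 135.36, rounded up to a whole number of bits = 136

136 bits


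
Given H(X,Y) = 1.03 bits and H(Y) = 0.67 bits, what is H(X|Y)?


H(X|Y) = H(X,Y) - H(Y) = 1.03 - 0.67 = 0.36

0.36 bits


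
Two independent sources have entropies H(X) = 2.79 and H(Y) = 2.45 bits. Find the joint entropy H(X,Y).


For independent variables, H(X,Y) = H(X) + H(Y) = 2.79 + 2.45 = 5.24

5.24 bits


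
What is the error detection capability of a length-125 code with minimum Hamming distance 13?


Detection capability = d_min - 1 = 13 - 1 = 12

12 errors


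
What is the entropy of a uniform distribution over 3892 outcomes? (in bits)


H = log2(n) = log2(3892) = 11.9263

11.9263 bits


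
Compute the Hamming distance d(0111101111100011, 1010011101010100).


Count differing positions: ^ ^ . ^ ^ ^ . . ^ . ^ ^ . ^ ^ ^ = 11 differences

11


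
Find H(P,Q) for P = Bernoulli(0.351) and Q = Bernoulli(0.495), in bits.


H(P,Q) = -p*log2(q) - (1-p)*log2(1-q). -0.351*log2(0.495) = 0.356089; -0.649*log2(0.505) = 0.639683. H(P,Q) = 0.356089 + 0.639683 = 0.9958

0.9958 bits


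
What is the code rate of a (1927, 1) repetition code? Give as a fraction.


Rate = k/n = 1/1927

1/1927


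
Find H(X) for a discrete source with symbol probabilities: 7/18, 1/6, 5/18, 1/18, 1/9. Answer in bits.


H = -sum(p_i * log2(p_i)). Terms: -(7/18)*log2(7/18) = 0.529888; -(1/6)*log2(1/6) = 0.430827; -(5/18)*log2(5/18) = 0.513332; -(1/18)*log2(1/18) = 0.231663; -(1/9)*log2(1/9) = 0.352214. H = 0.529888 + 0.430827 + 0.513332 + 0.231663 + 0.352214 = 2.0579

2.0579 bits


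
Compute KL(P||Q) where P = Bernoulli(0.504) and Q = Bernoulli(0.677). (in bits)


KL = p*log2(p/q) + (1-p)*log2((1-p)/(1-q)) = 0.504*log2(0.504/0.677) + 0.496*log2(0.496/0.323) = 0.0924

0.0924 bits


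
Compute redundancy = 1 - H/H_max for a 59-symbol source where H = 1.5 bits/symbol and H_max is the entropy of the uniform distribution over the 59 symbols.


H_max = log2(K) = log2(59) = 5.8826 bits/symbol. Redundancy = 1 - H/H_max = 1 - 1.5/5.8826 = 1 - 0.255 = 0.745

0.745


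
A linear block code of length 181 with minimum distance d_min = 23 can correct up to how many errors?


Correction capability = floor((d-1)/2) = floor((23-1)/2) = 11

11 errors


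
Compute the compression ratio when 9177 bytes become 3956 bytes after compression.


Ratio = original / compressed = 9177 / 3956 = 2.3198

2.3198


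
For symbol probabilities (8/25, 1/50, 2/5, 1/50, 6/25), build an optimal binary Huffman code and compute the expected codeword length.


Huffman construction (repeatedly merge the two least-probable nodes; each merge adds 1 bit to every symbol beneath it): 1/50 + 1/50 = 1/25; 1/25 + 6/25 = 7/25; 7/25 + 8/25 = 3/5; 2/5 + 3/5 = 1. Resulting codeword lengths (in the order the probabilities were given): (2, 4, 1, 4, 3). L_avg = sum(p_i * l_i) = 8/25*2 + 1/50*4 + 2/5*1 + 1/50*4 + 6/25*3 = 48/25 = 1.92

1.92 bits


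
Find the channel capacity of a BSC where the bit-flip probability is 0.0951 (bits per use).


H(p) = -p*log2(p) - (1-p)*log2(1-p) = -0.0951*log2(0.0951) - 0.9049*log2(0.9049) = 0.322808 + 0.130459 = 0.4533. C = 1 - H(p) = 1 - 0.4533 = 0.5467

0.5467 bits


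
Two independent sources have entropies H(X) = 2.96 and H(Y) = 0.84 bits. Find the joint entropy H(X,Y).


For independent variables, H(X,Y) = H(X) + H(Y) = 2.96 + 0.84 = 3.8

3.8 bits


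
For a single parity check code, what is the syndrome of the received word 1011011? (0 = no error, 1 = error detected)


Syndrome = XOR of all bits = 1 XOR 0 XOR 1 XOR 1 XOR 0 XOR 1 XOR 1 = 1

1


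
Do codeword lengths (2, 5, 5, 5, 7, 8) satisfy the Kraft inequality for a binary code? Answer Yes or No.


Kraft sum = sum(2^(-l_i)) = 0.3555, need <= 1. Result: satisfied (a binary prefix-free code with these lengths exists)

Yes


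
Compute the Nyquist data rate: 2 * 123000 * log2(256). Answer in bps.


Rate = 2 * B * log2(M) = 2 * 123000 * 8.0 = 1968000.0

1968000.0 bps


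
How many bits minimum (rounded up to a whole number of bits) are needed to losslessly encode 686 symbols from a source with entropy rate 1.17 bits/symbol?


Minimum bits >= n * H = 686 * 1.17 = 802.62, rounded up to a whole number of bits = 803

803 bits


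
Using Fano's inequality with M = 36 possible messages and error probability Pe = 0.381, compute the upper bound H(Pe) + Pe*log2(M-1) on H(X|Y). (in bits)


H(Pe) = -Pe*log2(Pe) - (1-Pe)*log2(1-Pe) = -0.381*log2(0.381) - 0.619*log2(0.619) = 0.530404 + 0.428341 = 0.9587. Pe*log2(M-1) = 0.381*log2(35) = 1.954257. Bound = H(Pe) + Pe*log2(M-1) = 0.530404 + 0.428341 + 1.954257 = 2.913

2.913 bits


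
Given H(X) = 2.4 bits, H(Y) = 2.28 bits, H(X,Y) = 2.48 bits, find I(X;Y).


I(X;Y) = H(X) + H(Y) - H(X,Y) = 2.4 + 2.28 - 2.48 = 2.2

2.2 bits


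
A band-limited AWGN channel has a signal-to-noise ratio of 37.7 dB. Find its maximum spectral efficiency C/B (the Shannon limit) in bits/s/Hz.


SNR_linear = 10^(37.7/10) = 5888.4366; C/B = log2(1 + SNR_linear) = log2(1 + 5888.4366) = 12.5239

12.5239 bits/s/Hz


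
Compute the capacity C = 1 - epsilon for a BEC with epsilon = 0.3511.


C = 1 - epsilon = 1 - 0.3511 = 0.6489

0.6489 bits


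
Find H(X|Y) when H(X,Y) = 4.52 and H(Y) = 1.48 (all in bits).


H(X|Y) = H(X,Y) - H(Y) = 4.52 - 1.48 = 3.04

3.04 bits


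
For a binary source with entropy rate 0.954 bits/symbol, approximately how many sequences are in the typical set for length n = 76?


log2|A_typical| = nH = 76 * 0.954 = 72.504, so |A_typical| ~ 2^72.504 = 6.697e+21

6.697e+21


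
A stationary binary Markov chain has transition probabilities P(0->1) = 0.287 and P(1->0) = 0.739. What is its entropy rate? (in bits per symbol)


Stationary distribution: pi_0 = p10/(p01+p10) = 0.7203, pi_1 = 0.2797. Entropy rate H' = pi_0*H(p01) + pi_1*H(p10) = 0.7203*0.8648 + 0.2797*0.8283 = 0.8546

0.8546 bits/symbol


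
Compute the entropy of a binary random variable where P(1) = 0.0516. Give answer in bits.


H = -p*log2(p) - (1-p)*log2(1-p). -0.0516*log2(0.0516) = 0.220667; -0.9484*log2(0.9484) = 0.072489. H = 0.220667 + 0.072489 = 0.2932

0.2932 bits


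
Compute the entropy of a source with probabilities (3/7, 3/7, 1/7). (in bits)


H = -sum(p_i * log2(p_i)). Terms: -(3/7)*log2(3/7) = 0.523882; -(3/7)*log2(3/7) = 0.523882; -(1/7)*log2(1/7) = 0.401051. H = 0.523882 + 0.523882 + 0.401051 = 1.4488

1.4488 bits


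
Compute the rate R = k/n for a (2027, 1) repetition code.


Rate = k/n = 1/2027

1/2027


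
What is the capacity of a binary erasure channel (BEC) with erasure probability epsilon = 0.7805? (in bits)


C = 1 - epsilon = 1 - 0.7805 = 0.2195

0.2195 bits


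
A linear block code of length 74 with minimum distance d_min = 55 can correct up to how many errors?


Correction capability = floor((d-1)/2) = floor((55-1)/2) = 27

27 errors


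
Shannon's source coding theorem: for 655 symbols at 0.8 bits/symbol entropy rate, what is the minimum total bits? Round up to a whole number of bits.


Minimum bits >= n * H = 655 * 0.8 = 524.0, rounded up to a whole number of bits = 524

524 bits


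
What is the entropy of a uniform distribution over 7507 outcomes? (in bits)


H = log2(n) = log2(7507) = 12.874

12.874 bits


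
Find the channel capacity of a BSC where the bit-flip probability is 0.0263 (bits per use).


H(p) = -p*log2(p) - (1-p)*log2(1-p) = -0.0263*log2(0.0263) - 0.9737*log2(0.9737) = 0.138043 + 0.037439 = 0.1755. C = 1 - H(p) = 1 - 0.1755 = 0.8245

0.8245 bits


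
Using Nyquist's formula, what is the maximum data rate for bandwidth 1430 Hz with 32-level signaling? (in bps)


Rate = 2 * B * log2(M) = 2 * 1430 * 5.0 = 14300.0

14300.0 bps


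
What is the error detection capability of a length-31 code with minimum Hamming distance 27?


Detection capability = d_min - 1 = 27 - 1 = 26

26 errors


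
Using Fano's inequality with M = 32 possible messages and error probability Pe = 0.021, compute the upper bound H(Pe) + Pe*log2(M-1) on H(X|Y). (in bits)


H(Pe) = -Pe*log2(Pe) - (1-Pe)*log2(1-Pe) = -0.021*log2(0.021) - 0.979*log2(0.979) = 0.117043 + 0.029976 = 0.147. Pe*log2(M-1) = 0.021*log2(31) = 0.104038. Bound = H(Pe) + Pe*log2(M-1) = 0.117043 + 0.029976 + 0.104038 = 0.2511

0.2511 bits


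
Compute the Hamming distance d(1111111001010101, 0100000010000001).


Count differing positions: ^ . ^ ^ ^ ^ ^ . ^ ^ . ^ . ^ . . = 10 differences

10


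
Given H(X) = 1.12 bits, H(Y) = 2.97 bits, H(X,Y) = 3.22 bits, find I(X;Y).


I(X;Y) = H(X) + H(Y) - H(X,Y) = 1.12 + 2.97 - 3.22 = 0.87

0.87 bits


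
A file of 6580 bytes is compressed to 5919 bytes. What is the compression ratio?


Ratio = original / compressed = 6580 / 5919 = 1.1117

1.1117


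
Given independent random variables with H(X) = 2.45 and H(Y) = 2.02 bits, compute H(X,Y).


For independent variables, H(X,Y) = H(X) + H(Y) = 2.45 + 2.02 = 4.47

4.47 bits


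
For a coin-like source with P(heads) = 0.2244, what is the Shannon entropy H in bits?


H = -p*log2(p) - (1-p)*log2(1-p). -0.2244*log2(0.2244) = 0.483774; -0.7756*log2(0.7756) = 0.284347. H = 0.483774 + 0.284347 = 0.7681

0.7681 bits


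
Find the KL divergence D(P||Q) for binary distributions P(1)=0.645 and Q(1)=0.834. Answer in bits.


KL = p*log2(p/q) + (1-p)*log2((1-p)/(1-q)) = 0.645*log2(0.645/0.834) + 0.355*log2(0.355/0.166) = 0.1502

0.1502 bits


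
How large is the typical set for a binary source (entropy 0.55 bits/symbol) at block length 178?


log2|A_typical| = nH = 178 * 0.55 = 97.9, so |A_typical| ~ 2^97.9 = 2.957e+29

2.957e+29


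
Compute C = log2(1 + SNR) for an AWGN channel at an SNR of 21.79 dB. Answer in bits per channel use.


SNR_linear = 10^(21.79/10) = 151.008; C = log2(1 + SNR_linear) = log2(1 + 151.008) = 7.248

7.248 bits/channel use


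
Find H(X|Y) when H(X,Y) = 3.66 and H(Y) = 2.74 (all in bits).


H(X|Y) = H(X,Y) - H(Y) = 3.66 - 2.74 = 0.92

0.92 bits


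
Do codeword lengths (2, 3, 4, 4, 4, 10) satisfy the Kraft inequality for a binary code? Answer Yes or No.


Kraft sum = sum(2^(-l_i)) = 0.5635, need <= 1. Result: satisfied (a binary prefix-free code with these lengths exists)

Yes


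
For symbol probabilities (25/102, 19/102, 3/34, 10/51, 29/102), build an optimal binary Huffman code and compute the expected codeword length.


Huffman construction (repeatedly merge the two least-probable nodes; each merge adds 1 bit to every symbol beneath it): 3/34 + 19/102 = 14/51; 10/51 + 25/102 = 15/34; 14/51 + 29/102 = 19/34; 15/34 + 19/34 = 1. Resulting codeword lengths (in the order the probabilities were given): (2, 3, 3, 2, 2). L_avg = sum(p_i * l_i) = 25/102*2 + 19/102*3 + 3/34*3 + 10/51*2 + 29/102*2 = 116/51 = 2.2745

2.2745 bits


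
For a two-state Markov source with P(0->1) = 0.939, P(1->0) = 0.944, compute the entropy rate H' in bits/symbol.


Stationary distribution: pi_0 = p10/(p01+p10) = 0.5013, pi_1 = 0.4987. Entropy rate H' = pi_0*H(p01) + pi_1*H(p10) = 0.5013*0.3314 + 0.4987*0.3114 = 0.3214

0.3214 bits/symbol


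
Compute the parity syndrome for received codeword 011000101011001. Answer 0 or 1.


Syndrome = XOR of all bits = 0 XOR 1 XOR 1 XOR 0 XOR 0 XOR 0 XOR 1 XOR 0 XOR 1 XOR 0 XOR 1 XOR 1 XOR 0 XOR 0 XOR 1 = 1

1


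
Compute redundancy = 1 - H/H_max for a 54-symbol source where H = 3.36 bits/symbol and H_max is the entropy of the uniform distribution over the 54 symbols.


H_max = log2(K) = log2(54) = 5.7549 bits/symbol. Redundancy = 1 - H/H_max = 1 - 3.36/5.7549 = 1 - 0.5839 = 0.4161

0.4161


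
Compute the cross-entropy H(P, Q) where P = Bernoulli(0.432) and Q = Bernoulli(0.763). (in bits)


H(P,Q) = -p*log2(q) - (1-p)*log2(1-q). -0.432*log2(0.763) = 0.168586; -0.568*log2(0.237) = 1.179759. H(P,Q) = 0.168586 + 1.179759 = 1.3483

1.3483 bits


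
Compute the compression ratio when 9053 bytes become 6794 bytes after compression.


Ratio = original / compressed = 9053 / 6794 = 1.3325

1.3325


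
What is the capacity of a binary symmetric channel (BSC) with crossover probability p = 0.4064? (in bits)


H(p) = -p*log2(p) - (1-p)*log2(1-p) = -0.4064*log2(0.4064) - 0.5936*log2(0.5936) = 0.527925 + 0.446647 = 0.9746. C = 1 - H(p) = 1 - 0.9746 = 0.0254

0.0254 bits


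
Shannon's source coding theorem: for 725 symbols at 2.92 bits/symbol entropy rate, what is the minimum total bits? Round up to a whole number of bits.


Minimum bits >= n * H = 725 * 2.92 = 2117.0, rounded up to a whole number of bits = 2117

2117 bits


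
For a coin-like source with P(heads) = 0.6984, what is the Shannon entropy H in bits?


H = -p*log2(p) - (1-p)*log2(1-p). -0.6984*log2(0.6984) = 0.361684; -0.3016*log2(0.3016) = 0.521554. H = 0.361684 + 0.521554 = 0.8832

0.8832 bits


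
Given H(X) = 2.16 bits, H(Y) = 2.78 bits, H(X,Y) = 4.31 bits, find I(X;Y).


I(X;Y) = H(X) + H(Y) - H(X,Y) = 2.16 + 2.78 - 4.31 = 0.63

0.63 bits


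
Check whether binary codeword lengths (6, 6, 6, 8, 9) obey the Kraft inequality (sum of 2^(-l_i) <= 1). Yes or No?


Kraft sum = sum(2^(-l_i)) = 0.0527, need <= 1. Result: satisfied (a binary prefix-free code with these lengths exists)

Yes


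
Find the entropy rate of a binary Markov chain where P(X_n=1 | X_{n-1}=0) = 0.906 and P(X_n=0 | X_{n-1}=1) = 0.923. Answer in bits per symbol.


Stationary distribution: pi_0 = p10/(p01+p10) = 0.5046, pi_1 = 0.4954. Entropy rate H' = pi_0*H(p01) + pi_1*H(p10) = 0.5046*0.4497 + 0.4954*0.3915 = 0.4209

0.4209 bits/symbol


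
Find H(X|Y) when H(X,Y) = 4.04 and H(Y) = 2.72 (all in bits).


H(X|Y) = H(X,Y) - H(Y) = 4.04 - 2.72 = 1.32

1.32 bits


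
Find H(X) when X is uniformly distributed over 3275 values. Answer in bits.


H = log2(n) = log2(3275) = 11.6773

11.6773 bits


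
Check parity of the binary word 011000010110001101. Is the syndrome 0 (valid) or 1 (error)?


Syndrome = XOR of all bits = 0 XOR 1 XOR 1 XOR 0 XOR 0 XOR 0 XOR 0 XOR 1 XOR 0 XOR 1 XOR 1 XOR 0 XOR 0 XOR 0 XOR 1 XOR 1 XOR 0 XOR 1 = 0

0


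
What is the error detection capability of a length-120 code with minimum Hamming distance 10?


Detection capability = d_min - 1 = 10 - 1 = 9

9 errors


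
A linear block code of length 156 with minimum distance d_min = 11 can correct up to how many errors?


Correction capability = floor((d-1)/2) = floor((11-1)/2) = 5

5 errors


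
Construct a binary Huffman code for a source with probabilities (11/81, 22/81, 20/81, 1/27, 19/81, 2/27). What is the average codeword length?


Huffman construction (repeatedly merge the two least-probable nodes; each merge adds 1 bit to every symbol beneath it): 1/27 + 2/27 = 1/9; 1/9 + 11/81 = 20/81; 19/81 + 20/81 = 13/27; 20/81 + 22/81 = 14/27; 13/27 + 14/27 = 1. Resulting codeword lengths (in the order the probabilities were given): (3, 2, 2, 4, 2, 4). L_avg = sum(p_i * l_i) = 11/81*3 + 22/81*2 + 20/81*2 + 1/27*4 + 19/81*2 + 2/27*4 = 191/81 = 2.358

2.358 bits


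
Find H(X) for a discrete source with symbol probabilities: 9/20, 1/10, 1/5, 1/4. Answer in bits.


H = -sum(p_i * log2(p_i)). Terms: -(9/20)*log2(9/20) = 0.518401; -(1/10)*log2(1/10) = 0.332193; -(1/5)*log2(1/5) = 0.464386; -(1/4)*log2(1/4) = 0.500000. H = 0.518401 + 0.332193 + 0.464386 + 0.500000 = 1.815

1.815 bits


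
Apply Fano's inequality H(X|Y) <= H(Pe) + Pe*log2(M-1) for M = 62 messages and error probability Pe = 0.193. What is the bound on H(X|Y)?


H(Pe) = -Pe*log2(Pe) - (1-Pe)*log2(1-Pe) = -0.193*log2(0.193) - 0.807*log2(0.807) = 0.458052 + 0.249653 = 0.7077. Pe*log2(M-1) = 0.193*log2(61) = 1.144632. Bound = H(Pe) + Pe*log2(M-1) = 0.458052 + 0.249653 + 1.144632 = 1.8523

1.8523 bits


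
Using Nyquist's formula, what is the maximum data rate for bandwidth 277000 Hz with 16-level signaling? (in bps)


Rate = 2 * B * log2(M) = 2 * 277000 * 4.0 = 2216000.0

2216000.0 bps


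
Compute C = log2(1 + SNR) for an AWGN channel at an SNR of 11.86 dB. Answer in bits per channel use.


SNR_linear = 10^(11.86/10) = 15.3462; C = log2(1 + SNR_linear) = log2(1 + 15.3462) = 4.0309

4.0309 bits/channel use


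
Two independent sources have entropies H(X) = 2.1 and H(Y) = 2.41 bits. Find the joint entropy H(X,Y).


For independent variables, H(X,Y) = H(X) + H(Y) = 2.1 + 2.41 = 4.51

4.51 bits


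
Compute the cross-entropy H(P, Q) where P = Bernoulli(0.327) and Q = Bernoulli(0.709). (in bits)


H(P,Q) = -p*log2(q) - (1-p)*log2(1-q). -0.327*log2(0.709) = 0.162239; -0.673*log2(0.291) = 1.198552. H(P,Q) = 0.162239 + 1.198552 = 1.3608

1.3608 bits


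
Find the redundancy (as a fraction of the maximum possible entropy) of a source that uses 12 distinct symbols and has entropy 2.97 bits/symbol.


H_max = log2(K) = log2(12) = 3.585 bits/symbol. Redundancy = 1 - H/H_max = 1 - 2.97/3.585 = 1 - 0.8285 = 0.1715

0.1715


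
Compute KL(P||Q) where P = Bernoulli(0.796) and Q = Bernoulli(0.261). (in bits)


KL = p*log2(p/q) + (1-p)*log2((1-p)/(1-q)) = 0.796*log2(0.796/0.261) + 0.204*log2(0.204/0.739) = 0.9017

0.9017 bits


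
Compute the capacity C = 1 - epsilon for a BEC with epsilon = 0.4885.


C = 1 - epsilon = 1 - 0.4885 = 0.5115

0.5115 bits


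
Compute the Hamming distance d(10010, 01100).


Count differing positions: ^ ^ ^ ^ . = 4 differences

4


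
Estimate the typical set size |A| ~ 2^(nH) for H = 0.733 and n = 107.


log2|A_typical| = nH = 107 * 0.733 = 78.431, so |A_typical| ~ 2^78.431 = 4.075e+23

4.075e+23


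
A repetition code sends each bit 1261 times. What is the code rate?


Rate = k/n = 1/1261

1/1261


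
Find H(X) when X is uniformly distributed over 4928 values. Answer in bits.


H = log2(n) = log2(4928) = 12.2668

12.2668 bits


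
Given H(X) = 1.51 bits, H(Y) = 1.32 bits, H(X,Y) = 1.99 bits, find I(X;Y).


I(X;Y) = H(X) + H(Y) - H(X,Y) = 1.51 + 1.32 - 1.99 = 0.84

0.84 bits


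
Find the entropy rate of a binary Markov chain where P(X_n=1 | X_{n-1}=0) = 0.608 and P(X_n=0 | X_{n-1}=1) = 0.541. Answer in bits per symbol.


Stationary distribution: pi_0 = p10/(p01+p10) = 0.4708, pi_1 = 0.5292. Entropy rate H' = pi_0*H(p01) + pi_1*H(p10) = 0.4708*0.9661 + 0.5292*0.9951 = 0.9815

0.9815 bits/symbol


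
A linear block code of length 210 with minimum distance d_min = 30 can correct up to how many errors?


Correction capability = floor((d-1)/2) = floor((30-1)/2) = 14

14 errors


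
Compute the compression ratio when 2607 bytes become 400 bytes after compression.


Ratio = original / compressed = 2607 / 400 = 6.5175

6.5175


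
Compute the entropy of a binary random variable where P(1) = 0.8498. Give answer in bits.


H = -p*log2(p) - (1-p)*log2(1-p). -0.8498*log2(0.8498) = 0.199537; -0.1502*log2(0.1502) = 0.410804. H = 0.199537 + 0.410804 = 0.6103

0.6103 bits


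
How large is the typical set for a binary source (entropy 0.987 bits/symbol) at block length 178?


log2|A_typical| = nH = 178 * 0.987 = 175.686, so |A_typical| ~ 2^175.686 = 7.705e+52

7.705e+52


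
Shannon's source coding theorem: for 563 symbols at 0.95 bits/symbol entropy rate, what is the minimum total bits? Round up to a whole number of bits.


Minimum bits >= n * H = 563 * 0.95 = 534.85, rounded up to a whole number of bits = 535

535 bits


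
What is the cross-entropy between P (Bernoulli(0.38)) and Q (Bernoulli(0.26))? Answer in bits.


H(P,Q) = -p*log2(q) - (1-p)*log2(1-q). -0.38*log2(0.26) = 0.738498; -0.62*log2(0.74) = 0.269330. H(P,Q) = 0.738498 + 0.269330 = 1.0078

1.0078 bits


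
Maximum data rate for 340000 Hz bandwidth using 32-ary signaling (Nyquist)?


Rate = 2 * B * log2(M) = 2 * 340000 * 5.0 = 3400000.0

3400000.0 bps


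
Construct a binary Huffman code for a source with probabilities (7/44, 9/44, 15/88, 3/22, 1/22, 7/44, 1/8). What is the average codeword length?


Huffman construction (repeatedly merge the two least-probable nodes; each merge adds 1 bit to every symbol beneath it): 1/22 + 1/8 = 15/88; 3/22 + 7/44 = 13/44; 7/44 + 15/88 = 29/88; 15/88 + 9/44 = 3/8; 13/44 + 29/88 = 5/8; 3/8 + 5/8 = 1. Resulting codeword lengths (in the order the probabilities were given): (3, 2, 3, 3, 3, 3, 3). L_avg = sum(p_i * l_i) = 7/44*3 + 9/44*2 + 15/88*3 + 3/22*3 + 1/22*3 + 7/44*3 + 1/8*3 = 123/44 = 2.7955

2.7955 bits


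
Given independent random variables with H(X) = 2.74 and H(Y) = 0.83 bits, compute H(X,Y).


For independent variables, H(X,Y) = H(X) + H(Y) = 2.74 + 0.83 = 3.57

3.57 bits


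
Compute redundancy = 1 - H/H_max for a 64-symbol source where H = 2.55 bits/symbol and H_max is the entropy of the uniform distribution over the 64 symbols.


H_max = log2(K) = log2(64) = 6.0 bits/symbol. Redundancy = 1 - H/H_max = 1 - 2.55/6.0 = 1 - 0.425 = 0.575

0.575


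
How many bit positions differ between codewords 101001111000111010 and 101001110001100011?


Count differing positions: . . . . . . . . ^ . . ^ . ^ ^ . . ^ = 5 differences

5


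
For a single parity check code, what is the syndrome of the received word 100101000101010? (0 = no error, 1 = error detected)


Syndrome = XOR of all bits = 1 XOR 0 XOR 0 XOR 1 XOR 0 XOR 1 XOR 0 XOR 0 XOR 0 XOR 1 XOR 0 XOR 1 XOR 0 XOR 1 XOR 0 = 0

0


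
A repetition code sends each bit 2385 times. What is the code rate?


Rate = k/n = 1/2385

1/2385


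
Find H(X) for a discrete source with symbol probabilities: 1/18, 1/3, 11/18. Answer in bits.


H = -sum(p_i * log2(p_i)). Terms: -(1/18)*log2(1/18) = 0.231663; -(1/3)*log2(1/3) = 0.528321; -(11/18)*log2(11/18) = 0.434190. H = 0.231663 + 0.528321 + 0.434190 = 1.1942

1.1942 bits


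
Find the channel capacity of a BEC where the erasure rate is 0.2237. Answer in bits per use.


C = 1 - epsilon = 1 - 0.2237 = 0.7763

0.7763 bits


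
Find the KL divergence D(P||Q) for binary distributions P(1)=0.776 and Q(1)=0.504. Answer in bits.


KL = p*log2(p/q) + (1-p)*log2((1-p)/(1-q)) = 0.776*log2(0.776/0.504) + 0.224*log2(0.224/0.496) = 0.2263

0.2263 bits


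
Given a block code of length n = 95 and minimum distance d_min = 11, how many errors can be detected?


Detection capability = d_min - 1 = 11 - 1 = 10

10 errors


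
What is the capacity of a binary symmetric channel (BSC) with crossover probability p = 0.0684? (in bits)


H(p) = -p*log2(p) - (1-p)*log2(1-p) = -0.0684*log2(0.0684) - 0.9316*log2(0.9316) = 0.264698 + 0.095226 = 0.3599. C = 1 - H(p) = 1 - 0.3599 = 0.6401

0.6401 bits


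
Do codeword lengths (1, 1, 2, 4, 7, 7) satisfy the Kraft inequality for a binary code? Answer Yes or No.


Kraft sum = sum(2^(-l_i)) = 1.3281, need <= 1. Result: violated (a binary prefix-free code with these lengths cannot exist)

No


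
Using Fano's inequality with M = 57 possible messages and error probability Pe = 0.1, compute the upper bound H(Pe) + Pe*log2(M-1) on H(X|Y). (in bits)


H(Pe) = -Pe*log2(Pe) - (1-Pe)*log2(1-Pe) = -0.1*log2(0.1) - 0.9*log2(0.9) = 0.332193 + 0.136803 = 0.469. Pe*log2(M-1) = 0.1*log2(56) = 0.580735. Bound = H(Pe) + Pe*log2(M-1) = 0.332193 + 0.136803 + 0.580735 = 1.0497

1.0497 bits


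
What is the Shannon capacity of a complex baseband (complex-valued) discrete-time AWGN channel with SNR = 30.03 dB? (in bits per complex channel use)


SNR_linear = 10^(30.03/10) = 1006.9317; C = log2(1 + SNR_linear) = log2(1 + 1006.9317) = 9.9772

9.9772 bits/channel use


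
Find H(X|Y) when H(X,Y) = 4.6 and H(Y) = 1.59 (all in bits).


H(X|Y) = H(X,Y) - H(Y) = 4.6 - 1.59 = 3.01

3.01 bits


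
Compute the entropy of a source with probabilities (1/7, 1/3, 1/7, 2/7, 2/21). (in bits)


H = -sum(p_i * log2(p_i)). Terms: -(1/7)*log2(1/7) = 0.401051; -(1/3)*log2(1/3) = 0.528321; -(1/7)*log2(1/7) = 0.401051; -(2/7)*log2(2/7) = 0.516387; -(2/21)*log2(2/21) = 0.323078. H = 0.401051 + 0.528321 + 0.401051 + 0.516387 + 0.323078 = 2.1699

2.1699 bits


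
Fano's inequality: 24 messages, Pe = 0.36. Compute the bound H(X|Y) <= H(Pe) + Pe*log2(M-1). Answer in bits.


H(Pe) = -Pe*log2(Pe) - (1-Pe)*log2(1-Pe) = -0.36*log2(0.36) - 0.64*log2(0.64) = 0.530615 + 0.412068 = 0.9427. Pe*log2(M-1) = 0.36*log2(23) = 1.628482. Bound = H(Pe) + Pe*log2(M-1) = 0.530615 + 0.412068 + 1.628482 = 2.5712

2.5712 bits


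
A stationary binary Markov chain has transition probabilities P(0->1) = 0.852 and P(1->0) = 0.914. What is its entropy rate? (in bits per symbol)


Stationary distribution: pi_0 = p10/(p01+p10) = 0.5176, pi_1 = 0.4824. Entropy rate H' = pi_0*H(p01) + pi_1*H(p10) = 0.5176*0.6048 + 0.4824*0.423 = 0.5171

0.5171 bits/symbol


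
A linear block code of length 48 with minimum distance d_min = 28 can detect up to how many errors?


Detection capability = d_min - 1 = 28 - 1 = 27

27 errors


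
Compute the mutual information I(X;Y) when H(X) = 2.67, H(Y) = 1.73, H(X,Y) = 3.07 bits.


I(X;Y) = H(X) + H(Y) - H(X,Y) = 2.67 + 1.73 - 3.07 = 1.33

1.33 bits


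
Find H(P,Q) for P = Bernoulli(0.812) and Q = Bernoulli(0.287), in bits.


H(P,Q) = -p*log2(q) - (1-p)*log2(1-q). -0.812*log2(0.287) = 1.462312; -0.188*log2(0.713) = 0.091749. H(P,Q) = 1.462312 + 0.091749 = 1.5541

1.5541 bits


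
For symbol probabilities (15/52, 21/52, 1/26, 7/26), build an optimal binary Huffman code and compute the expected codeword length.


Huffman construction (repeatedly merge the two least-probable nodes; each merge adds 1 bit to every symbol beneath it): 1/26 + 7/26 = 4/13; 15/52 + 4/13 = 31/52; 21/52 + 31/52 = 1. Resulting codeword lengths (in the order the probabilities were given): (2, 1, 3, 3). L_avg = sum(p_i * l_i) = 15/52*2 + 21/52*1 + 1/26*3 + 7/26*3 = 99/52 = 1.9038

1.9038 bits


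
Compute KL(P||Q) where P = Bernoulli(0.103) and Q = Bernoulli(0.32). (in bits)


KL = p*log2(p/q) + (1-p)*log2((1-p)/(1-q)) = 0.103*log2(0.103/0.32) + 0.897*log2(0.897/0.68) = 0.19

0.19 bits


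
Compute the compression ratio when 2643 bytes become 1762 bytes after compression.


Ratio = original / compressed = 2643 / 1762 = 1.5

1.5


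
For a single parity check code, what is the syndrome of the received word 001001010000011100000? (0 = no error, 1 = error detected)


Syndrome = XOR of all bits = 0 XOR 0 XOR 1 XOR 0 XOR 0 XOR 1 XOR 0 XOR 1 XOR 0 XOR 0 XOR 0 XOR 0 XOR 0 XOR 1 XOR 1 XOR 1 XOR 0 XOR 0 XOR 0 XOR 0 XOR 0 = 0

0


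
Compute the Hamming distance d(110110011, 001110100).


Count differing positions: ^ ^ ^ . . . ^ ^ ^ = 6 differences

6


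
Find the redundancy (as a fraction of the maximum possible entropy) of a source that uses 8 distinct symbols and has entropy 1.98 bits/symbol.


H_max = log2(K) = log2(8) = 3.0 bits/symbol. Redundancy = 1 - H/H_max = 1 - 1.98/3.0 = 1 - 0.66 = 0.34

0.34


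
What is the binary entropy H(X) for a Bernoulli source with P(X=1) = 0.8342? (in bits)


H = -p*log2(p) - (1-p)*log2(1-p). -0.8342*log2(0.8342) = 0.218172; -0.1658*log2(0.1658) = 0.429834. H = 0.218172 + 0.429834 = 0.648

0.648 bits


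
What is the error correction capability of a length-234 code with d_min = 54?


Correction capability = floor((d-1)/2) = floor((54-1)/2) = 26

26 errors


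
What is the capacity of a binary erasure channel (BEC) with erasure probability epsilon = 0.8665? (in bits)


C = 1 - epsilon = 1 - 0.8665 = 0.1335

0.1335 bits


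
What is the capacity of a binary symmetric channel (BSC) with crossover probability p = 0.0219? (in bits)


H(p) = -p*log2(p) - (1-p)*log2(1-p) = -0.0219*log2(0.0219) - 0.9781*log2(0.9781) = 0.120733 + 0.031247 = 0.152. C = 1 - H(p) = 1 - 0.152 = 0.848

0.848 bits


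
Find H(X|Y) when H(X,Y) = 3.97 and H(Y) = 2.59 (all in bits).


H(X|Y) = H(X,Y) - H(Y) = 3.97 - 2.59 = 1.38

1.38 bits


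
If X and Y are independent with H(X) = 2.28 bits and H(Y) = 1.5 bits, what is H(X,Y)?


For independent variables, H(X,Y) = H(X) + H(Y) = 2.28 + 1.5 = 3.78

3.78 bits


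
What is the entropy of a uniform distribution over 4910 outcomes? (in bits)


H = log2(n) = log2(4910) = 12.2615

12.2615 bits


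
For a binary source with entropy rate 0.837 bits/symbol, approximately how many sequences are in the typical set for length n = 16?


log2|A_typical| = nH = 16 * 0.837 = 13.392, so |A_typical| ~ 2^13.392 = 1.075e+04

1.075e+04


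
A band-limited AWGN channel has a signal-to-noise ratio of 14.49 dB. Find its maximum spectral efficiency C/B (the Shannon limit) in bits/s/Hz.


SNR_linear = 10^(14.49/10) = 28.119; C/B = log2(1 + SNR_linear) = log2(1 + 28.119) = 4.8639

4.8639 bits/s/Hz


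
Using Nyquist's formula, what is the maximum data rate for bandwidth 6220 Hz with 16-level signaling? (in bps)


Rate = 2 * B * log2(M) = 2 * 6220 * 4.0 = 49760.0

49760.0 bps


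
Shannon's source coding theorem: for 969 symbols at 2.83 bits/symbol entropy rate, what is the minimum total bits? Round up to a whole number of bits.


Minimum bits >= n * H = 969 * 2.83 = 2742.27, rounded up to a whole number of bits = 2743

2743 bits


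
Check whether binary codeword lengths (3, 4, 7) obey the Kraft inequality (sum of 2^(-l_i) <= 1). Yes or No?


Kraft sum = sum(2^(-l_i)) = 0.1953, need <= 1. Result: satisfied (a binary prefix-free code with these lengths exists)

Yes


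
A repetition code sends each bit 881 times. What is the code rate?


Rate = k/n = 1/881

1/881


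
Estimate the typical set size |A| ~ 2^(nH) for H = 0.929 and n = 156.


log2|A_typical| = nH = 156 * 0.929 = 144.924, so |A_typical| ~ 2^144.924 = 4.231e+43

4.231e+43


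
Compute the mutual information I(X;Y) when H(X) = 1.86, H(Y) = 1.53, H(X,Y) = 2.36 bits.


I(X;Y) = H(X) + H(Y) - H(X,Y) = 1.86 + 1.53 - 2.36 = 1.03

1.03 bits


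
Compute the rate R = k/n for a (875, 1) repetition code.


Rate = k/n = 1/875

1/875


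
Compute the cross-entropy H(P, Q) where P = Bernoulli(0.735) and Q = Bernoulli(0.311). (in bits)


H(P,Q) = -p*log2(q) - (1-p)*log2(1-q). -0.735*log2(0.311) = 1.238485; -0.265*log2(0.689) = 0.142417. H(P,Q) = 1.238485 + 0.142417 = 1.3809

1.3809 bits


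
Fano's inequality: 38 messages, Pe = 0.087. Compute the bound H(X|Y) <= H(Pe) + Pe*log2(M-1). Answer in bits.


H(Pe) = -Pe*log2(Pe) - (1-Pe)*log2(1-Pe) = -0.087*log2(0.087) - 0.913*log2(0.913) = 0.306487 + 0.119889 = 0.4264. Pe*log2(M-1) = 0.087*log2(37) = 0.453222. Bound = H(Pe) + Pe*log2(M-1) = 0.306487 + 0.119889 + 0.453222 = 0.8796

0.8796 bits


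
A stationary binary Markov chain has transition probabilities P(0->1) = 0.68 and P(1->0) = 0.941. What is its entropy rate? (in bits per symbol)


Stationary distribution: pi_0 = p10/(p01+p10) = 0.5805, pi_1 = 0.4195. Entropy rate H' = pi_0*H(p01) + pi_1*H(p10) = 0.5805*0.9044 + 0.4195*0.3235 = 0.6607

0.6607 bits/symbol


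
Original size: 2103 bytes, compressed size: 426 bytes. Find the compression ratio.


Ratio = original / compressed = 2103 / 426 = 4.9366

4.9366


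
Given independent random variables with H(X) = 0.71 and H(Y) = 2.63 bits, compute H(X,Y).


For independent variables, H(X,Y) = H(X) + H(Y) = 0.71 + 2.63 = 3.34

3.34 bits


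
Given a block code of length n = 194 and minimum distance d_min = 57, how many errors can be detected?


Detection capability = d_min - 1 = 57 - 1 = 56

56 errors


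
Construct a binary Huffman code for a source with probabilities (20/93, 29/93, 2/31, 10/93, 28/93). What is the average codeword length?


Huffman construction (repeatedly merge the two least-probable nodes; each merge adds 1 bit to every symbol beneath it): 2/31 + 10/93 = 16/93; 16/93 + 20/93 = 12/31; 28/93 + 29/93 = 19/31; 12/31 + 19/31 = 1. Resulting codeword lengths (in the order the probabilities were given): (2, 2, 3, 3, 2). L_avg = sum(p_i * l_i) = 20/93*2 + 29/93*2 + 2/31*3 + 10/93*3 + 28/93*2 = 202/93 = 2.172

2.172 bits


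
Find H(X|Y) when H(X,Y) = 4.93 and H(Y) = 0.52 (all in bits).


H(X|Y) = H(X,Y) - H(Y) = 4.93 - 0.52 = 4.41

4.41 bits


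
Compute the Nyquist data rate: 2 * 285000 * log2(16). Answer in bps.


Rate = 2 * B * log2(M) = 2 * 285000 * 4.0 = 2280000.0

2280000.0 bps


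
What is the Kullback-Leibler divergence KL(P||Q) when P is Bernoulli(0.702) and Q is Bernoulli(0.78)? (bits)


KL = p*log2(p/q) + (1-p)*log2((1-p)/(1-q)) = 0.702*log2(0.702/0.78) + 0.298*log2(0.298/0.22) = 0.0238

0.0238 bits


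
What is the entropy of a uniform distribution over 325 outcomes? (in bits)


H = log2(n) = log2(325) = 8.3443

8.3443 bits


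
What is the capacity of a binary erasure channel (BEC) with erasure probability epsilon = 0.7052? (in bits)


C = 1 - epsilon = 1 - 0.7052 = 0.2948

0.2948 bits


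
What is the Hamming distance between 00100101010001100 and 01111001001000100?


Count differing positions: . ^ . ^ ^ ^ . . . ^ ^ . . ^ . . . = 7 differences

7


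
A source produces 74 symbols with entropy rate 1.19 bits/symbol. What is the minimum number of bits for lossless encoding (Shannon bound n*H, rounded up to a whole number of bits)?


Minimum bits >= n * H = 74 * 1.19 = 88.06, rounded up to a whole number of bits = 89

89 bits


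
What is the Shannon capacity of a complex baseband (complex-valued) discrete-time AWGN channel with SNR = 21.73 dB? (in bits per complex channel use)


SNR_linear = 10^(21.73/10) = 148.9361; C = log2(1 + SNR_linear) = log2(1 + 148.9361) = 7.2282

7.2282 bits/channel use


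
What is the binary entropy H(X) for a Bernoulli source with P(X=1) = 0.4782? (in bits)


H = -p*log2(p) - (1-p)*log2(1-p). -0.4782*log2(0.4782) = 0.508955; -0.5218*log2(0.5218) = 0.489673. H = 0.508955 + 0.489673 = 0.9986

0.9986 bits


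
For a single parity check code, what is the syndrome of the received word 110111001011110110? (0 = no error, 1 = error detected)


Syndrome = XOR of all bits = 1 XOR 1 XOR 0 XOR 1 XOR 1 XOR 1 XOR 0 XOR 0 XOR 1 XOR 0 XOR 1 XOR 1 XOR 1 XOR 1 XOR 0 XOR 1 XOR 1 XOR 0 = 0

0


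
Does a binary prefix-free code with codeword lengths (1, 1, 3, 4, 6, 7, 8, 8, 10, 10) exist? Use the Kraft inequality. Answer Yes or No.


Kraft sum = sum(2^(-l_i)) = 1.2207, need <= 1. Result: violated (a binary prefix-free code with these lengths cannot exist)

No
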